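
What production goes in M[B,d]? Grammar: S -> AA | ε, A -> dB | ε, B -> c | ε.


For [B, d]: ε is nullable and 'd' ∈ FOLLOW(B)
Entry: B -> ε


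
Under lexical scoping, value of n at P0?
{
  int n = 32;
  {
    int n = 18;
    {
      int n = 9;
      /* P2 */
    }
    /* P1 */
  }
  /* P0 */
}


n declared in the same block as P0
n = 32


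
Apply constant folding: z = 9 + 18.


9 + 18 = 27 at compile time
Optimized: z = 27


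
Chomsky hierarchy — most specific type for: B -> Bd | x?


Left-linear: every RHS is a terminal or one nonterminal followed by a terminal
Classification: Type 3 (Regular)


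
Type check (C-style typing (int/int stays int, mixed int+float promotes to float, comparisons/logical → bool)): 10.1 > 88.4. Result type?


Operand types: float > float
Rule: comparison yields bool
Result type: bool


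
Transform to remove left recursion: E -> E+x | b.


Left-recursive alternatives: E+x; non-recursive: b
Introduce E': E -> bE', E' -> +xE' | ε


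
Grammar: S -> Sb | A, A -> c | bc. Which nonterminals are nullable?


A nonterminal is nullable iff some alternative derives ε (directly, or every symbol in it is nullable)
Nullable: {}


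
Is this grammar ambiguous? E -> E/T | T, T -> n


precedence layered via separate nonterminal T: deterministic
Unambiguous


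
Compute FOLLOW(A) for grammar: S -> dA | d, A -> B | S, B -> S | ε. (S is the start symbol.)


$ ∈ FOLLOW(S). For each A -> αBβ: add FIRST(β)\{ε} to FOLLOW(B); if β nullable, add FOLLOW(A).
FOLLOW(A) = {$}


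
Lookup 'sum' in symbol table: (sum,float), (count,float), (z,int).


Lookup 'sum' → type float


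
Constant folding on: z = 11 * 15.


11 * 15 = 165 at compile time
Optimized: z = 165


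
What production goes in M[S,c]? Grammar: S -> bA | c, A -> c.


For [S, c]: 'c' ∈ FIRST(c)
Entry: S -> c


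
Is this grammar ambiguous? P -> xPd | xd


balanced x^n…d^n: each string has a unique parse
Unambiguous


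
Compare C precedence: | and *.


'*' is multiplicative (level 10); '|' is bitwise OR (level 3)
Higher level binds tighter
'*' has higher precedence than '|'


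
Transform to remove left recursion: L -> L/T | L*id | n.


Left-recursive alternatives: L/T, L*id; non-recursive: n
Introduce L': L -> nL', L' -> /TL' | *idL' | ε


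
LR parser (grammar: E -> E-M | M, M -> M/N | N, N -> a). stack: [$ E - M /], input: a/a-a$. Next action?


no handle; shift 'a'
Action: shift


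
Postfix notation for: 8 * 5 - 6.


Left to right (same or higher precedence on left)
Postfix: 8 5 * 6 -


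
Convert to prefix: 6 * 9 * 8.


left-to-right (same/higher precedence on left): tree is (* (* 6 9) 8)
Prefix: * * 6 9 8


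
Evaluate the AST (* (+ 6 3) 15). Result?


Evaluate inner: (+ 6 3) = 9
Evaluate root: (* 9 15) = 135
Result: 135


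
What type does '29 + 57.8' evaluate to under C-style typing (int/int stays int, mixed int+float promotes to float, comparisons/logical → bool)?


Operand types: int + float
Rule: mixed int/float promotes to float; int/int stays int
Result type: float


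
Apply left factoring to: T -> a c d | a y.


Common prefix: 'a'
Factored: T -> a T', T' -> c d | y


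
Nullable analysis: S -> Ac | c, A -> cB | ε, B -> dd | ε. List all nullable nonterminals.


A nonterminal is nullable iff some alternative derives ε (directly, or every symbol in it is nullable)
Nullable: {A, B}


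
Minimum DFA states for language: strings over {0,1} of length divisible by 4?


Track length mod 4: states 0..3, accept at 0
Minimal DFA: 4 states


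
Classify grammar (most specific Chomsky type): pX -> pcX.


LHS has context (more than one symbol) and |LHS| ≤ |RHS|
Classification: Type 1 (Context-Sensitive)


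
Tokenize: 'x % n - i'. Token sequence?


Scan left to right, longest-match per lexeme
Tokens: ID(x), OP(%), ID(n), OP(-), ID(i)


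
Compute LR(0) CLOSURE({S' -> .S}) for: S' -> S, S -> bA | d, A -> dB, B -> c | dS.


Start: S' -> .S
For each item with dot before a nonterminal B, add B -> .γ for every B-production
Closure: [S' -> .S, S -> .bA, S -> .d]


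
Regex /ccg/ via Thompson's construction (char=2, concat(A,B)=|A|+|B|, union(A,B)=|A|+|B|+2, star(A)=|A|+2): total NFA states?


Syntax tree has 3 char leaf(s), 0 union(s), 0 star(s)
chars contribute 3×2 = 6; each union adds +2; each star adds +2
Total: 6 + 0 + 0 = 6 states


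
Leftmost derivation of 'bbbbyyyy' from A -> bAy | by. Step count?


Derivation: A => bAy => bbAyy => bbbAyyy => bbbbyyyy
Steps: 4


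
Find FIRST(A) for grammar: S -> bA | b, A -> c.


Per alternative of A: FIRST(c) = {c}
FIRST(A) = {c}


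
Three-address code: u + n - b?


Break into single-operator statements:
t1 = u + n
t2 = t1 - b


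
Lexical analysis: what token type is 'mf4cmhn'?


Pattern: letter/underscore followed by alphanumerics, not a keyword
Type: IDENTIFIER


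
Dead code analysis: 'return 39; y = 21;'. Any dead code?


statement follows a return and is unreachable
Dead: 'y = 21'


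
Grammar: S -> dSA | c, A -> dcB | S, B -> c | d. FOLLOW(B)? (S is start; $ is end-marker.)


$ ∈ FOLLOW(S). For each A -> αBβ: add FIRST(β)\{ε} to FOLLOW(B); if β nullable, add FOLLOW(A).
FOLLOW(B) = {$, c, d}


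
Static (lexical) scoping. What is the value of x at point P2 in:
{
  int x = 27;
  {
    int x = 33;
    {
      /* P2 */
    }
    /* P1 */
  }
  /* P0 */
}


P2's block does not declare x; resolves to the enclosing declaration at depth 1
x = 33


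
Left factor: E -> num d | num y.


Common prefix: 'num'
Factored: E -> num E', E' -> d | y


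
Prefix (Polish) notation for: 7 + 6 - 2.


left-to-right (same/higher precedence on left): tree is (- (+ 7 6) 2)
Prefix: - + 7 6 2


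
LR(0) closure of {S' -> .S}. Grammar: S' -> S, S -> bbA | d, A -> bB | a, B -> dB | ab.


Start: S' -> .S
For each item with dot before a nonterminal B, add B -> .γ for every B-production
Closure: [S' -> .S, S -> .bbA, S -> .d]


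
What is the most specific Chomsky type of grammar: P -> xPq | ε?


Single nonterminal LHS, but x^n q^n is not regular
Classification: Type 2 (Context-Free)


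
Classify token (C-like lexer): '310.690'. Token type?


Pattern: digits with a decimal point
Type: FLOAT_LITERAL


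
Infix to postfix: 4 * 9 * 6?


Left to right (same or higher precedence on left)
Postfix: 4 9 * 6 *


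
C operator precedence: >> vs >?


'>>' is shift (level 8); '>' is relational (level 7)
Higher level binds tighter
'>>' has higher precedence than '>'


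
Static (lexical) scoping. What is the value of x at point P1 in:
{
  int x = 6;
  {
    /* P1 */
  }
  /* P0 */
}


P1's block does not declare x; resolves to the enclosing declaration at depth 0
x = 6


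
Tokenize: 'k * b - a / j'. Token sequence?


Scan left to right, longest-match per lexeme
Tokens: ID(k), OP(*), ID(b), OP(-), ID(a), OP(/), ID(j)


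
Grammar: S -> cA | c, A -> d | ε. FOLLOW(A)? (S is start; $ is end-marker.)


$ ∈ FOLLOW(S). For each A -> αBβ: add FIRST(β)\{ε} to FOLLOW(B); if β nullable, add FOLLOW(A).
FOLLOW(A) = {$}


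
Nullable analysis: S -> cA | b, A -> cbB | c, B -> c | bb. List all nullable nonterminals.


A nonterminal is nullable iff some alternative derives ε (directly, or every symbol in it is nullable)
Nullable: {}


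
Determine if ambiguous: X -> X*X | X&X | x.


'x*x&x' has two parse trees (no precedence encoded between * and &)
Ambiguous


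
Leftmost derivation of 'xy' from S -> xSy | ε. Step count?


Derivation: S => xSy => xy
Steps: 2


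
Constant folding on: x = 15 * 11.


15 * 11 = 165 at compile time
Optimized: x = 165


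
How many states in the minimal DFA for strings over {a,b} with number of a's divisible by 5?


Track (count of a) mod 5: states 0..4, accept at 0
Minimal DFA: 5 states


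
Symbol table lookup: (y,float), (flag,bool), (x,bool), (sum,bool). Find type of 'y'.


Lookup 'y' → type float


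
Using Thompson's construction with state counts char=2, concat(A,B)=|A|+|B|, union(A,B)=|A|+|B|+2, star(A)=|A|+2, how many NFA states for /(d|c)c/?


Syntax tree has 3 char leaf(s), 1 union(s), 0 star(s)
chars contribute 3×2 = 6; each union adds +2; each star adds +2
Total: 6 + 2 + 0 = 8 states


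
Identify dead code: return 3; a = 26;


statement follows a return and is unreachable
Dead: 'a = 26'


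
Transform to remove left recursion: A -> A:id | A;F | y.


Left-recursive alternatives: A:id, A;F; non-recursive: y
Introduce A': A -> yA', A' -> :idA' | ;FA' | ε


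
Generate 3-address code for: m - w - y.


Break into single-operator statements:
t1 = m - w
t2 = t1 - y


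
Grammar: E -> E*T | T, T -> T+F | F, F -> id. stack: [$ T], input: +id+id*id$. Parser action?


shift '+' to continue T -> T+F
Action: shift


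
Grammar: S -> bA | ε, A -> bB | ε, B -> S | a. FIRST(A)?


Per alternative of A: FIRST(bB) = {b}; FIRST(ε) = {ε}
FIRST(A) = {b, ε}


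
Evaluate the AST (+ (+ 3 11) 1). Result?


Evaluate inner: (+ 3 11) = 14
Evaluate root: (+ 14 1) = 15
Result: 15


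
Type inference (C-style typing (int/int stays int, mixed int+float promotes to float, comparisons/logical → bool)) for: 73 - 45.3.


Operand types: int - float
Rule: mixed int/float promotes to float; int/int stays int
Result type: float


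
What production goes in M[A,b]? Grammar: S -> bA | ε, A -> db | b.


For [A, b]: 'b' ∈ FIRST(b)
Entry: A -> b


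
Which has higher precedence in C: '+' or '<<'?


'+' is additive (level 9); '<<' is shift (level 8)
Higher level binds tighter
'+' has higher precedence than '<<'


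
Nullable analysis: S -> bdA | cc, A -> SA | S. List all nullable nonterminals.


A nonterminal is nullable iff some alternative derives ε (directly, or every symbol in it is nullable)
Nullable: {}


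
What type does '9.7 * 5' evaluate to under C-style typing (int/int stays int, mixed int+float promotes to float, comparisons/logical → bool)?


Operand types: float * int
Rule: mixed int/float promotes to float; int/int stays int
Result type: float


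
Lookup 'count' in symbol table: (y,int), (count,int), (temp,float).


Lookup 'count' → type int


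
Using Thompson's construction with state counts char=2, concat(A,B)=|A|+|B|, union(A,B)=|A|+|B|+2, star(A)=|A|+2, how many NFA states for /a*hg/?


Syntax tree has 3 char leaf(s), 0 union(s), 1 star(s)
chars contribute 3×2 = 6; each union adds +2; each star adds +2
Total: 6 + 0 + 2 = 8 states


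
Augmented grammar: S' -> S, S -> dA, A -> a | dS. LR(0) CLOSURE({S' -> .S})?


Start: S' -> .S
For each item with dot before a nonterminal B, add B -> .γ for every B-production
Closure: [S' -> .S, S -> .dA]


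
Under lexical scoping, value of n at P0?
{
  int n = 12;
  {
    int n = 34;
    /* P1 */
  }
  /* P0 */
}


n declared in the same block as P0
n = 12


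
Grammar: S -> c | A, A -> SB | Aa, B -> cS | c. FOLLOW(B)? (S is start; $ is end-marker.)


$ ∈ FOLLOW(S). For each A -> αBβ: add FIRST(β)\{ε} to FOLLOW(B); if β nullable, add FOLLOW(A).
FOLLOW(B) = {$, a, c}


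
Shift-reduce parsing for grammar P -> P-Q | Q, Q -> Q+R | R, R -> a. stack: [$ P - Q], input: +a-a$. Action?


'+' can extend Q; shift to build Q -> Q+R
Action: shift


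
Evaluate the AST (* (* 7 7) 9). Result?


Evaluate inner: (* 7 7) = 49
Evaluate root: (* 49 9) = 441
Result: 441


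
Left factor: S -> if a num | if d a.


Common prefix: 'if'
Factored: S -> if S', S' -> a num | d a


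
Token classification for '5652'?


Pattern: digits only
Type: INTEGER_LITERAL


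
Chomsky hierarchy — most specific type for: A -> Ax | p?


Left-linear: every RHS is a terminal or one nonterminal followed by a terminal
Classification: Type 3 (Regular)


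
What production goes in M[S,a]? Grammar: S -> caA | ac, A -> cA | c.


For [S, a]: 'a' ∈ FIRST(ac)
Entry: S -> ac


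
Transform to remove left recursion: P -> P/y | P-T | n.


Left-recursive alternatives: P/y, P-T; non-recursive: n
Introduce P': P -> nP', P' -> /yP' | -TP' | ε


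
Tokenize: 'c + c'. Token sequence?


Scan left to right, longest-match per lexeme
Tokens: ID(c), OP(+), ID(c)


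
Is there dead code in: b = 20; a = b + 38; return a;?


b is read by a's definition; a is returned
No dead code


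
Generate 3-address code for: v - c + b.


Break into single-operator statements:
t1 = v - c
t2 = t1 + b


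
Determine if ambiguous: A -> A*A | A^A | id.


'id*id^id' has two parse trees (no precedence encoded between * and ^)
Ambiguous


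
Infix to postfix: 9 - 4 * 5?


* has higher precedence, evaluate 4*5 first
Postfix: 9 4 5 * -


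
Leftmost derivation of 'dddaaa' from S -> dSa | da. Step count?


Derivation: S => dSa => ddSaa => dddaaa
Steps: 3


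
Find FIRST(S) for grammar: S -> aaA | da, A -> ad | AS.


Per alternative of S: FIRST(aaA) = {a}; FIRST(da) = {d}
FIRST(S) = {a, d}


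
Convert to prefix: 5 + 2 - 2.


left-to-right (same/higher precedence on left): tree is (- (+ 5 2) 2)
Prefix: - + 5 2 2


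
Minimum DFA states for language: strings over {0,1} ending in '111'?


Track the longest suffix of input matching a prefix of '111': 4 classes (prefixes of length 0..3)
Minimal DFA: 4 states


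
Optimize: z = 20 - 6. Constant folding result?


20 - 6 = 14 at compile time
Optimized: z = 14


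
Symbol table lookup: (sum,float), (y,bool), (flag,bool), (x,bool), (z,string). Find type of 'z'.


Lookup 'z' → type string


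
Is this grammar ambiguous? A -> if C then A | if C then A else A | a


dangling else: 'if C then if C then a else a' parses two ways
Ambiguous


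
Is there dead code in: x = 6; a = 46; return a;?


x is assigned but never read
Dead: 'x = 6'


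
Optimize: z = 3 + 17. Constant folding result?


3 + 17 = 20 at compile time
Optimized: z = 20


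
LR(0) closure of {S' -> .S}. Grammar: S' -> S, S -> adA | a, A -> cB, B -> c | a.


Start: S' -> .S
For each item with dot before a nonterminal B, add B -> .γ for every B-production
Closure: [S' -> .S, S -> .adA, S -> .a]


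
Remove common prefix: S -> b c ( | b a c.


Common prefix: 'b'
Factored: S -> b S', S' -> c ( | a c


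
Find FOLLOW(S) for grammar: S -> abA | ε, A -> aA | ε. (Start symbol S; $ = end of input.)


$ ∈ FOLLOW(S). For each A -> αBβ: add FIRST(β)\{ε} to FOLLOW(B); if β nullable, add FOLLOW(A).
FOLLOW(S) = {$}


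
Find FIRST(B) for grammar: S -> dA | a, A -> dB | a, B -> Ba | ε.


Per alternative of B: FIRST(Ba) = {a}; FIRST(ε) = {ε}
FIRST(B) = {a, ε}


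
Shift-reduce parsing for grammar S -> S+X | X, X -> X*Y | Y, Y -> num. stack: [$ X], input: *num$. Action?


shift '*' to continue X -> X*Y
Action: shift


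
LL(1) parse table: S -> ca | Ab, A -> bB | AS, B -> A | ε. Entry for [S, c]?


For [S, c]: 'c' ∈ FIRST(ca)
Entry: S -> ca


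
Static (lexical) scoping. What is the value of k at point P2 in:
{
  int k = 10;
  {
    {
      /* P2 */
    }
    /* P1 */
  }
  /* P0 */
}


P2's block does not declare k; resolves to the enclosing declaration at depth 0
k = 10


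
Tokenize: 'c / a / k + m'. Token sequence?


Scan left to right, longest-match per lexeme
Tokens: ID(c), OP(/), ID(a), OP(/), ID(k), OP(+), ID(m)


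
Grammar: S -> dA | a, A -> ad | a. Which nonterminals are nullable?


A nonterminal is nullable iff some alternative derives ε (directly, or every symbol in it is nullable)
Nullable: {}


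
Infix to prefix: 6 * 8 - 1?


left-to-right (same/higher precedence on left): tree is (- (* 6 8) 1)
Prefix: - * 6 8 1


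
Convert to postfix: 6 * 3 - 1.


Left to right (same or higher precedence on left)
Postfix: 6 3 * 1 -


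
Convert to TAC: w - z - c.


Break into single-operator statements:
t1 = w - z
t2 = t1 - c


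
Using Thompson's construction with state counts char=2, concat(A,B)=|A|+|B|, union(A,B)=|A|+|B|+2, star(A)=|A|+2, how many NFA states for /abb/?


Syntax tree has 3 char leaf(s), 0 union(s), 0 star(s)
chars contribute 3×2 = 6; each union adds +2; each star adds +2
Total: 6 + 0 + 0 = 6 states


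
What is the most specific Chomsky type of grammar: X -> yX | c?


Right-linear: every RHS is a terminal or a terminal followed by one nonterminal
Classification: Type 3 (Regular)


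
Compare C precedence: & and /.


'/' is multiplicative (level 10); '&' is bitwise AND (level 5)
Higher level binds tighter
'/' has higher precedence than '&'


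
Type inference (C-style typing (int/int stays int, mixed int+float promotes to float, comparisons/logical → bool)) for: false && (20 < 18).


Operand types: bool && bool
Rule: logical operators take bool operands and yield bool
Result type: bool


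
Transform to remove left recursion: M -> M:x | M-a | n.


Left-recursive alternatives: M:x, M-a; non-recursive: n
Introduce M': M -> nM', M' -> :xM' | -aM' | ε


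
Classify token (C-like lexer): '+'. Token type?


Pattern: operator symbol
Type: OPERATOR


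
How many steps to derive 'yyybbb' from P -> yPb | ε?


Derivation: P => yPb => yyPbb => yyyPbbb => yyybbb
Steps: 4


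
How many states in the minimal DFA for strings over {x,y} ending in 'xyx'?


Track the longest suffix of input matching a prefix of 'xyx': 4 classes (prefixes of length 0..3)
Minimal DFA: 4 states


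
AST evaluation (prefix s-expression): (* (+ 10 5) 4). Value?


Evaluate inner: (+ 10 5) = 15
Evaluate root: (* 15 4) = 60
Result: 60


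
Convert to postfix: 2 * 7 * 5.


Left to right (same or higher precedence on left)
Postfix: 2 7 * 5 *


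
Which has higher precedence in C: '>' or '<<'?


'<<' is shift (level 8); '>' is relational (level 7)
Higher level binds tighter
'<<' has higher precedence than '>'


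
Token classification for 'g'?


Pattern: letter/underscore followed by alphanumerics, not a keyword
Type: IDENTIFIER


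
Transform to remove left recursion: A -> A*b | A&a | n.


Left-recursive alternatives: A*b, A&a; non-recursive: n
Introduce A': A -> nA', A' -> *bA' | &aA' | ε


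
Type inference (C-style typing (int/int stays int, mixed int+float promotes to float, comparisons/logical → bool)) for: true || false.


Operand types: bool || bool
Rule: logical operators take bool operands and yield bool
Result type: bool


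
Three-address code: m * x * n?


Break into single-operator statements:
t1 = m * x
t2 = t1 * n


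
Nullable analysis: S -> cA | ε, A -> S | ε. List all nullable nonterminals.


A nonterminal is nullable iff some alternative derives ε (directly, or every symbol in it is nullable)
Nullable: {A, S}


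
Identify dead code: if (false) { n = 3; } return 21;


condition is constant false, so the whole block is unreachable
Dead: 'if (false) { n = 3; }'


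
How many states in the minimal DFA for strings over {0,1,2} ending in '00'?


Track the longest suffix of input matching a prefix of '00': 3 classes (prefixes of length 0..2)
Minimal DFA: 3 states


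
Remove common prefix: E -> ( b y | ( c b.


Common prefix: '('
Factored: E -> ( E', E' -> b y | c b


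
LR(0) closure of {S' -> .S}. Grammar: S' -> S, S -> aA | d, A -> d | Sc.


Start: S' -> .S
For each item with dot before a nonterminal B, add B -> .γ for every B-production
Closure: [S' -> .S, S -> .aA, S -> .d]


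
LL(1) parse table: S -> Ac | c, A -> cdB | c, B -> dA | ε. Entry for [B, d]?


For [B, d]: 'd' ∈ FIRST(dA)
Entry: B -> dA


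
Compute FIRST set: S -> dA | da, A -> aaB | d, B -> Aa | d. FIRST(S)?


Per alternative of S: FIRST(dA) = {d}; FIRST(da) = {d}
FIRST(S) = {d}


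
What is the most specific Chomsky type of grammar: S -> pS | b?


Right-linear: every RHS is a terminal or a terminal followed by one nonterminal
Classification: Type 3 (Regular)


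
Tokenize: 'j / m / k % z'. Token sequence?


Scan left to right, longest-match per lexeme
Tokens: ID(j), OP(/), ID(m), OP(/), ID(k), OP(%), ID(z)


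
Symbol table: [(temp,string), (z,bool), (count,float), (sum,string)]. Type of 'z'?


Lookup 'z' → type bool


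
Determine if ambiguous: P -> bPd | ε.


balanced b^n…d^n: each string has a unique parse
Unambiguous


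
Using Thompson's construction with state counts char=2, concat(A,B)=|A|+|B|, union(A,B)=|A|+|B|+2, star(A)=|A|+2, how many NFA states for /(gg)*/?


Syntax tree has 2 char leaf(s), 0 union(s), 1 star(s)
chars contribute 2×2 = 4; each union adds +2; each star adds +2
Total: 4 + 0 + 2 = 6 states


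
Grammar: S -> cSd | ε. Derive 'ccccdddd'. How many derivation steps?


Derivation: S => cSd => ccSdd => cccSddd => ccccSdddd => ccccdddd
Steps: 5


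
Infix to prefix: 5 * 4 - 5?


left-to-right (same/higher precedence on left): tree is (- (* 5 4) 5)
Prefix: - * 5 4 5


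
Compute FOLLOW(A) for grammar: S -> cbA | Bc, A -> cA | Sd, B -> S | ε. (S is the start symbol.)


$ ∈ FOLLOW(S). For each A -> αBβ: add FIRST(β)\{ε} to FOLLOW(B); if β nullable, add FOLLOW(A).
FOLLOW(A) = {$, c, d}


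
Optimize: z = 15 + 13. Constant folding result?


15 + 13 = 28 at compile time
Optimized: z = 28


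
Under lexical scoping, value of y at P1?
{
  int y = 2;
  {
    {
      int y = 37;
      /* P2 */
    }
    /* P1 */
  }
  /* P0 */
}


P1's block does not declare y; resolves to the enclosing declaration at depth 0
y = 2


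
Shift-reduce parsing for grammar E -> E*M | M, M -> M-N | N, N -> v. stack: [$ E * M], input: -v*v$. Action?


'-' can extend M; shift to build M -> M-N
Action: shift


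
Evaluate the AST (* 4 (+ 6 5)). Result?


Evaluate inner: (+ 6 5) = 11
Evaluate root: (* 4 11) = 44
Result: 44


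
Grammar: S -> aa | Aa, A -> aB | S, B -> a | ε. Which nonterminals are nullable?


A nonterminal is nullable iff some alternative derives ε (directly, or every symbol in it is nullable)
Nullable: {B}


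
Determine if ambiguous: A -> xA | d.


right-linear, alternatives start with distinct terminals 'x' vs 'd': unique leftmost derivation
Unambiguous


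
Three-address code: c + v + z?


Break into single-operator statements:
t1 = c + v
t2 = t1 + z


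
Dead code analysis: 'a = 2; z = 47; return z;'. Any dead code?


a is assigned but never read
Dead: 'a = 2'


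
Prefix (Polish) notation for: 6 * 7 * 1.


left-to-right (same/higher precedence on left): tree is (* (* 6 7) 1)
Prefix: * * 6 7 1


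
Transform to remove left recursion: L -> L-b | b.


Left-recursive alternatives: L-b; non-recursive: b
Introduce L': L -> bL', L' -> -bL' | ε


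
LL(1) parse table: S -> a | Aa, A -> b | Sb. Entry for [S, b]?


For [S, b]: 'b' ∈ FIRST(Aa)
Entry: S -> Aa


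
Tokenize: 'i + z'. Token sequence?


Scan left to right, longest-match per lexeme
Tokens: ID(i), OP(+), ID(z)


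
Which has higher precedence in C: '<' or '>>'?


'>>' is shift (level 8); '<' is relational (level 7)
Higher level binds tighter
'>>' has higher precedence than '<'


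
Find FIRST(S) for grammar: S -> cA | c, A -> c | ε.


Per alternative of S: FIRST(cA) = {c}; FIRST(c) = {c}
FIRST(S) = {c}


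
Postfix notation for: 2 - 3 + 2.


Left to right (same or higher precedence on left)
Postfix: 2 3 - 2 +


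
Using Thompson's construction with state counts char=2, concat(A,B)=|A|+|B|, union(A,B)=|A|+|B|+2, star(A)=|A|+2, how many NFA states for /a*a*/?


Syntax tree has 2 char leaf(s), 0 union(s), 2 star(s)
chars contribute 2×2 = 4; each union adds +2; each star adds +2
Total: 4 + 0 + 4 = 8 states


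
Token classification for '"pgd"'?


Pattern: double-quoted sequence
Type: STRING_LITERAL


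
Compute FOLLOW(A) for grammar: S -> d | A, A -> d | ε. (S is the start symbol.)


$ ∈ FOLLOW(S). For each A -> αBβ: add FIRST(β)\{ε} to FOLLOW(B); if β nullable, add FOLLOW(A).
FOLLOW(A) = {$}


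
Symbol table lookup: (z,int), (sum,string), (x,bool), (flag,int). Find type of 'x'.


Lookup 'x' → type bool


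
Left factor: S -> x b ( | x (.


Common prefix: 'x'
Factored: S -> x S', S' -> b ( | (


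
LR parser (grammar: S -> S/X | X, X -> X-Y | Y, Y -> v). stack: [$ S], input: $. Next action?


start symbol S on stack, input exhausted
Action: accept


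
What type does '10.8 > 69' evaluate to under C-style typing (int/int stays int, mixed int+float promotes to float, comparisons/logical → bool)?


Operand types: float > int
Rule: comparison yields bool
Result type: bool


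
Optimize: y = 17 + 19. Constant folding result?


17 + 19 = 36 at compile time
Optimized: y = 36


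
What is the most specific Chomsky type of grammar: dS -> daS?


LHS has context (more than one symbol) and |LHS| ≤ |RHS|
Classification: Type 1 (Context-Sensitive)


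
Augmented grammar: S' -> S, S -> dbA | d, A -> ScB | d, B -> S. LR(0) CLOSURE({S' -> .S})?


Start: S' -> .S
For each item with dot before a nonterminal B, add B -> .γ for every B-production
Closure: [S' -> .S, S -> .dbA, S -> .d]


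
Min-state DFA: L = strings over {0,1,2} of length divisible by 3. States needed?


Track length mod 3: states 0..2, accept at 0
Minimal DFA: 3 states


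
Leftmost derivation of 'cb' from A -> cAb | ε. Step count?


Derivation: A => cAb => cb
Steps: 2


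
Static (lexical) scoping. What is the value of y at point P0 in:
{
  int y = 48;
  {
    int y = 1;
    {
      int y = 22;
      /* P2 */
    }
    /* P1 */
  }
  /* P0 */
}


y declared in the same block as P0
y = 48


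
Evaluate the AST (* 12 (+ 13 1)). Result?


Evaluate inner: (+ 13 1) = 14
Evaluate root: (* 12 14) = 168
Result: 168


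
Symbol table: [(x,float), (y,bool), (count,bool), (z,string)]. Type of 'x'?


Lookup 'x' → type float


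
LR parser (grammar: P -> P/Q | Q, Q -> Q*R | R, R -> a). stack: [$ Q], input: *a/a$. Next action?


shift '*' to continue Q -> Q*R
Action: shift


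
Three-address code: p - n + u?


Break into single-operator statements:
t1 = p - n
t2 = t1 + u


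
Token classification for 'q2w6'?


Pattern: letter/underscore followed by alphanumerics, not a keyword
Type: IDENTIFIER


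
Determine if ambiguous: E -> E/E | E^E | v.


'v/v^v' has two parse trees (no precedence encoded between / and ^)
Ambiguous


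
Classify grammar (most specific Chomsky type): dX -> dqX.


LHS has context (more than one symbol) and |LHS| ≤ |RHS|
Classification: Type 1 (Context-Sensitive)


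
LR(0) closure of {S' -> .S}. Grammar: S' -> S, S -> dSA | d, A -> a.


Start: S' -> .S
For each item with dot before a nonterminal B, add B -> .γ for every B-production
Closure: [S' -> .S, S -> .dSA, S -> .d]


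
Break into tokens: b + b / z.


Scan left to right, longest-match per lexeme
Tokens: ID(b), OP(+), ID(b), OP(/), ID(z)


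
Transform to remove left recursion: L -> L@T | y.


Left-recursive alternatives: L@T; non-recursive: y
Introduce L': L -> yL', L' -> @TL' | ε


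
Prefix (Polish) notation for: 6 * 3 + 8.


left-to-right (same/higher precedence on left): tree is (+ (* 6 3) 8)
Prefix: + * 6 3 8


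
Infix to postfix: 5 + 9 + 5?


Left to right (same or higher precedence on left)
Postfix: 5 9 + 5 +


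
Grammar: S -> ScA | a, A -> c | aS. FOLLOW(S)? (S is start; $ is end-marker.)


$ ∈ FOLLOW(S). For each A -> αBβ: add FIRST(β)\{ε} to FOLLOW(B); if β nullable, add FOLLOW(A).
FOLLOW(S) = {$, c}


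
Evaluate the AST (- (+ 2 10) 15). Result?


Evaluate inner: (+ 2 10) = 12
Evaluate root: (- 12 15) = -3
Result: -3


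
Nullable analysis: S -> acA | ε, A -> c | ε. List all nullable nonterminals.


A nonterminal is nullable iff some alternative derives ε (directly, or every symbol in it is nullable)
Nullable: {A, S}


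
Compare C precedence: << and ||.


'<<' is shift (level 8); '||' is logical OR (level 1)
Higher level binds tighter
'<<' has higher precedence than '||'


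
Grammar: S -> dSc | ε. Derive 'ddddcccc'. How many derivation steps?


Derivation: S => dSc => ddScc => dddSccc => ddddScccc => ddddcccc
Steps: 5


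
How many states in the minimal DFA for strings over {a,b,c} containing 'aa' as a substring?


KMP-style automaton: 2 progress states + 1 absorbing accept = 3
Minimal DFA: 3 states


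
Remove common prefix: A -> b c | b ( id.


Common prefix: 'b'
Factored: A -> b A', A' -> c | ( id


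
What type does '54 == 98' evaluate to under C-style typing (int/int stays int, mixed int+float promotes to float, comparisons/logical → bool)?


Operand types: int == int
Rule: comparison yields bool
Result type: bool


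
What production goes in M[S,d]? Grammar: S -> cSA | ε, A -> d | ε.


For [S, d]: ε is nullable and 'd' ∈ FOLLOW(S)
Entry: S -> ε


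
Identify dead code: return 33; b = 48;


statement follows a return and is unreachable
Dead: 'b = 48'


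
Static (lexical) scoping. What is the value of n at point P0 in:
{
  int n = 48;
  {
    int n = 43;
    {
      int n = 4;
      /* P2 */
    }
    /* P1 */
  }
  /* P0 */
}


n declared in the same block as P0
n = 48


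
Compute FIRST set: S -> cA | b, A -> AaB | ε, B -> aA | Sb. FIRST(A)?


Per alternative of A: FIRST(AaB) = {a}; FIRST(ε) = {ε}
FIRST(A) = {a, ε}


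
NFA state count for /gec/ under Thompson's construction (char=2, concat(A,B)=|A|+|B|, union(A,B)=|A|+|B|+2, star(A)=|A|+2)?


Syntax tree has 3 char leaf(s), 0 union(s), 0 star(s)
chars contribute 3×2 = 6; each union adds +2; each star adds +2
Total: 6 + 0 + 0 = 6 states


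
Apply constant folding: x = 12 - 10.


12 - 10 = 2 at compile time
Optimized: x = 2


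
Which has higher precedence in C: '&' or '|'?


'&' is bitwise AND (level 5); '|' is bitwise OR (level 3)
Higher level binds tighter
'&' has higher precedence than '|'


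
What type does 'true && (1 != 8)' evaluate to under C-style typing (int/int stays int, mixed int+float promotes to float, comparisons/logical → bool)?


Operand types: bool && bool
Rule: logical operators take bool operands and yield bool
Result type: bool


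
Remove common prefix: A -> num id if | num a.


Common prefix: 'num'
Factored: A -> num A', A' -> id if | a


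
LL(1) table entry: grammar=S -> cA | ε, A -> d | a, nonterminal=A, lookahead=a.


For [A, a]: 'a' ∈ FIRST(a)
Entry: A -> a


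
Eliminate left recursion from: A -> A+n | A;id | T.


Left-recursive alternatives: A+n, A;id; non-recursive: T
Introduce A': A -> TA', A' -> +nA' | ;idA' | ε


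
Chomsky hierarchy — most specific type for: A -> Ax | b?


Left-linear: every RHS is a terminal or one nonterminal followed by a terminal
Classification: Type 3 (Regular)


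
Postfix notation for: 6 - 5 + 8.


Left to right (same or higher precedence on left)
Postfix: 6 5 - 8 +


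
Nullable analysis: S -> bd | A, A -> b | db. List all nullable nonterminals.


A nonterminal is nullable iff some alternative derives ε (directly, or every symbol in it is nullable)
Nullable: {}


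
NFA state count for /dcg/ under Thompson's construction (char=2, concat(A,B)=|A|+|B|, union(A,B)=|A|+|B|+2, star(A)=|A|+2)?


Syntax tree has 3 char leaf(s), 0 union(s), 0 star(s)
chars contribute 3×2 = 6; each union adds +2; each star adds +2
Total: 6 + 0 + 0 = 6 states


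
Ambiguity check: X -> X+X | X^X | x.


'x+x^x' has two parse trees (no precedence encoded between + and ^)
Ambiguous


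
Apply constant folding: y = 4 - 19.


4 - 19 = -15 at compile time
Optimized: y = -15


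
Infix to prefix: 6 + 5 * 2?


'*' binds tighter: tree is (+ 6 (* 5 2))
Prefix: + 6 * 5 2


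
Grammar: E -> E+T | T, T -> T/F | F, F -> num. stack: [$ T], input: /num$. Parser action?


shift '/' to continue T -> T/F
Action: shift


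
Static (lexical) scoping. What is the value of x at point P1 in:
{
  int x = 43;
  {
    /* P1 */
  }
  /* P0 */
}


P1's block does not declare x; resolves to the enclosing declaration at depth 0
x = 43


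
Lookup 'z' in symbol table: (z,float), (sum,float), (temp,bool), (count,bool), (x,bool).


Lookup 'z' → type float


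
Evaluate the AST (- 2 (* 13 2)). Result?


Evaluate inner: (* 13 2) = 26
Evaluate root: (- 2 26) = -24
Result: -24


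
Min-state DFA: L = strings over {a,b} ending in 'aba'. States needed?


Track the longest suffix of input matching a prefix of 'aba': 4 classes (prefixes of length 0..3)
Minimal DFA: 4 states


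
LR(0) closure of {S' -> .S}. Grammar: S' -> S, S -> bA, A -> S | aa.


Start: S' -> .S
For each item with dot before a nonterminal B, add B -> .γ for every B-production
Closure: [S' -> .S, S -> .bA]


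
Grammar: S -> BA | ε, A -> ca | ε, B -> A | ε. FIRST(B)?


Per alternative of B: FIRST(A) = {c, ε}; FIRST(ε) = {ε}
FIRST(B) = {c, ε}


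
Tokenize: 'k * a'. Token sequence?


Scan left to right, longest-match per lexeme
Tokens: ID(k), OP(*), ID(a)


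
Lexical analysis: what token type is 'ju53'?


Pattern: letter/underscore followed by alphanumerics, not a keyword
Type: IDENTIFIER


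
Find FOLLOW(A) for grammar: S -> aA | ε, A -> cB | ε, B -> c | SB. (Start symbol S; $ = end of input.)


$ ∈ FOLLOW(S). For each A -> αBβ: add FIRST(β)\{ε} to FOLLOW(B); if β nullable, add FOLLOW(A).
FOLLOW(A) = {$, a, c}


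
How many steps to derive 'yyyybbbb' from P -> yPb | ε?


Derivation: P => yPb => yyPbb => yyyPbbb => yyyyPbbbb => yyyybbbb
Steps: 5


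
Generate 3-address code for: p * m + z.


Break into single-operator statements:
t1 = p * m
t2 = t1 + z


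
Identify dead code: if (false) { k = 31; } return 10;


condition is constant false, so the whole block is unreachable
Dead: 'if (false) { k = 31; }'


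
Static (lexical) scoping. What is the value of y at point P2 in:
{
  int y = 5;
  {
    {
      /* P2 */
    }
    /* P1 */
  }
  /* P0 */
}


P2's block does not declare y; resolves to the enclosing declaration at depth 0
y = 5


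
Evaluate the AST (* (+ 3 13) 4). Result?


Evaluate inner: (+ 3 13) = 16
Evaluate root: (* 16 4) = 64
Result: 64


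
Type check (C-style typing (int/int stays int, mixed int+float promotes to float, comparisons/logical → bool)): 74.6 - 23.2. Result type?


Operand types: float - float
Rule: mixed int/float promotes to float; int/int stays int
Result type: float


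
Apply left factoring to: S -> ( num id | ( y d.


Common prefix: '('
Factored: S -> ( S', S' -> num id | y d


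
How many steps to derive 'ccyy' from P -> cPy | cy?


Derivation: P => cPy => ccyy
Steps: 2


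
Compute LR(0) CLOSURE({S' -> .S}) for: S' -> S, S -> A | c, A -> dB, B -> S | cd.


Start: S' -> .S
For each item with dot before a nonterminal B, add B -> .γ for every B-production
Closure: [S' -> .S, S -> .A, S -> .c, A -> .dB]


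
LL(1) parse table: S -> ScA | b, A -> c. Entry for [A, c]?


For [A, c]: 'c' ∈ FIRST(c)
Entry: A -> c


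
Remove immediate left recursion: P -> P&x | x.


Left-recursive alternatives: P&x; non-recursive: x
Introduce P': P -> xP', P' -> &xP' | ε


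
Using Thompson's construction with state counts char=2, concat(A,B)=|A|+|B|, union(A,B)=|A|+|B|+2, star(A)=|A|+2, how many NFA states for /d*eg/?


Syntax tree has 3 char leaf(s), 0 union(s), 1 star(s)
chars contribute 3×2 = 6; each union adds +2; each star adds +2
Total: 6 + 0 + 2 = 8 states


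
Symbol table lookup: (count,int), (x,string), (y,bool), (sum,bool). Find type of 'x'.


Lookup 'x' → type string


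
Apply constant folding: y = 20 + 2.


20 + 2 = 22 at compile time
Optimized: y = 22


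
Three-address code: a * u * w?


Break into single-operator statements:
t1 = a * u
t2 = t1 * w


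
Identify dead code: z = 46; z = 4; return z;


first assignment to z is overwritten before any read
Dead: 'z = 46'


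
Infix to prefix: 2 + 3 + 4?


left-to-right (same/higher precedence on left): tree is (+ (+ 2 3) 4)
Prefix: + + 2 3 4


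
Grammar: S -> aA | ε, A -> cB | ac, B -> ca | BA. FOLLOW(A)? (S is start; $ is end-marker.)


$ ∈ FOLLOW(S). For each A -> αBβ: add FIRST(β)\{ε} to FOLLOW(B); if β nullable, add FOLLOW(A).
FOLLOW(A) = {$, a, c}


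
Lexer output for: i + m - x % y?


Scan left to right, longest-match per lexeme
Tokens: ID(i), OP(+), ID(m), OP(-), ID(x), OP(%), ID(y)


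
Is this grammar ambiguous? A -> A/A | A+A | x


'x/x+x' has two parse trees (no precedence encoded between / and +)
Ambiguous


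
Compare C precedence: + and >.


'+' is additive (level 9); '>' is relational (level 7)
Higher level binds tighter
'+' has higher precedence than '>'


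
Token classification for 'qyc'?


Pattern: letter/underscore followed by alphanumerics, not a keyword
Type: IDENTIFIER


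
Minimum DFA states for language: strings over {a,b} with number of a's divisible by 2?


Track (count of a) mod 2: states 0..1, accept at 0
Minimal DFA: 2 states


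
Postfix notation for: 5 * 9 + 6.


Left to right (same or higher precedence on left)
Postfix: 5 9 * 6 +


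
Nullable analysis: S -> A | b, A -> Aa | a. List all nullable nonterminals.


A nonterminal is nullable iff some alternative derives ε (directly, or every symbol in it is nullable)
Nullable: {}


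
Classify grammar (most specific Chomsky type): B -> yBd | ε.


Single nonterminal LHS, but y^n d^n is not regular
Classification: Type 2 (Context-Free)


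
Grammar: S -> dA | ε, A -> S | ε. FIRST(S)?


Per alternative of S: FIRST(dA) = {d}; FIRST(ε) = {ε}
FIRST(S) = {d, ε}


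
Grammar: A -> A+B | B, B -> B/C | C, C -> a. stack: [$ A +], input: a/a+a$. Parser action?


no handle ('A+' is not any RHS); shift 'a'
Action: shift


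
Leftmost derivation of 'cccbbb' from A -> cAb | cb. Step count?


Derivation: A => cAb => ccAbb => cccbbb
Steps: 3


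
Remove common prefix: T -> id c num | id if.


Common prefix: 'id'
Factored: T -> id T', T' -> c num | if


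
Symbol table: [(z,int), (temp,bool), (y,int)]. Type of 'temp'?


Lookup 'temp' → type bool


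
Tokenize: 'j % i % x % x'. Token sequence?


Scan left to right, longest-match per lexeme
Tokens: ID(j), OP(%), ID(i), OP(%), ID(x), OP(%), ID(x)


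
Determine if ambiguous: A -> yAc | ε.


balanced y^n…c^n: each string has a unique parse
Unambiguous


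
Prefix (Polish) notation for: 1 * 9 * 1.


left-to-right (same/higher precedence on left): tree is (* (* 1 9) 1)
Prefix: * * 1 9 1


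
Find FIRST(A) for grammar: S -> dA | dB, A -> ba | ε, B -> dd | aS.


Per alternative of A: FIRST(ba) = {b}; FIRST(ε) = {ε}
FIRST(A) = {b, ε}


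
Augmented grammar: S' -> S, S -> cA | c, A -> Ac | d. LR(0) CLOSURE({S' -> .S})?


Start: S' -> .S
For each item with dot before a nonterminal B, add B -> .γ for every B-production
Closure: [S' -> .S, S -> .cA, S -> .c]


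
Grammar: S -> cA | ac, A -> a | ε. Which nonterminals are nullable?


A nonterminal is nullable iff some alternative derives ε (directly, or every symbol in it is nullable)
Nullable: {A}
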